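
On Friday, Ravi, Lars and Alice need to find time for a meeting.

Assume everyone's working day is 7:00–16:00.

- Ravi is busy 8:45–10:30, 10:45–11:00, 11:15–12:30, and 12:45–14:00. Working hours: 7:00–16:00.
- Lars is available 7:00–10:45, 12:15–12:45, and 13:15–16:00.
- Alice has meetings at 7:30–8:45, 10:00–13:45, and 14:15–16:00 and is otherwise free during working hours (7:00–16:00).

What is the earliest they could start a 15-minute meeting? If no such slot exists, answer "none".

07:00

Ravi free within 07:00–16:00: 07:00–08:45, 10:30–10:45, 11:00–11:15, 12:30–12:45, 14:00–16:00.
Alice free within 07:00–16:00: 07:00–07:30, 08:45–10:00, 13:45–14:15.
Ravi ∩ Lars: 07:00–08:45, 10:30–10:45, 12:30–12:45, 14:00–16:00.
Ravi ∩ Lars ∩ Alice: 07:00–07:30, 14:00–14:15.
Windows ≥ 15 min: 07:00–07:30, 14:00–14:15.
Earliest such window starts at 07:00.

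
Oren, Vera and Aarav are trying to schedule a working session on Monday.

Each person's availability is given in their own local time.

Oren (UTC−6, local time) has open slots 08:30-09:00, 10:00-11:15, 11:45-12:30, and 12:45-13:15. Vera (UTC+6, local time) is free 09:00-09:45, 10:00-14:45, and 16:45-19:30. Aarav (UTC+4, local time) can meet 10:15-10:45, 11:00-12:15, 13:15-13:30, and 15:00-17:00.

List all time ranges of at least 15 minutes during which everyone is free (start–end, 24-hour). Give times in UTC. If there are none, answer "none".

Oren → UTC: 14:30–15:00, 16:00–17:15, 17:45–18:30, 18:45–19:15.
Vera → UTC: 03:00–03:45, 04:00–08:45, 10:45–13:30.
Aarav → UTC: 06:15–06:45, 07:00–08:15, 09:15–09:30, 11:00–13:00.
Oren ∩ Vera: (none).
Oren ∩ Vera ∩ Aarav: (none).
Windows ≥ 15 min: (none).

none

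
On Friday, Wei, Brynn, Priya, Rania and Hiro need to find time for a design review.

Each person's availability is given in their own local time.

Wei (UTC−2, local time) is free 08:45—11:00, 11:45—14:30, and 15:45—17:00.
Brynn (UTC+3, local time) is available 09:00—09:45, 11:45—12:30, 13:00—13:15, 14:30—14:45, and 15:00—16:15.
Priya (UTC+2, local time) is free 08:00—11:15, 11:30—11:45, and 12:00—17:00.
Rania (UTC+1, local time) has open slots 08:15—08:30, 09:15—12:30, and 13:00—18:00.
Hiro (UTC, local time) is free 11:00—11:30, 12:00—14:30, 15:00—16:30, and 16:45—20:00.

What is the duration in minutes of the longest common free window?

60 minutes

Wei → UTC: 10:45–13:00, 13:45–16:30, 17:45–19:00.
Brynn → UTC: 06:00–06:45, 08:45–09:30, 10:00–10:15, 11:30–11:45, 12:00–13:15.
Priya → UTC: 06:00–09:15, 09:30–09:45, 10:00–15:00.
Rania → UTC: 07:15–07:30, 08:15–11:30, 12:00–17:00.
Hiro → UTC: 11:00–11:30, 12:00–14:30, 15:00–16:30, 16:45–20:00.
Wei ∩ Brynn: 11:30–11:45, 12:00–13:00.
Wei ∩ Brynn ∩ Priya: 11:30–11:45, 12:00–13:00.
Wei ∩ Brynn ∩ Priya ∩ Rania: 12:00–13:00.
Wei ∩ Brynn ∩ Priya ∩ Rania ∩ Hiro: 12:00–13:00.
Single common window of 60 minutes.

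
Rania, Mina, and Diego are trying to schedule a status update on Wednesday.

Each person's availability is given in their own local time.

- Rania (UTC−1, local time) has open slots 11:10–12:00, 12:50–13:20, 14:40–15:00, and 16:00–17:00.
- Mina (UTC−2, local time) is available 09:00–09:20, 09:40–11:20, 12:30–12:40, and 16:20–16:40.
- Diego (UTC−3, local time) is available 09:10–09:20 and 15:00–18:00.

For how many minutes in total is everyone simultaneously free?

10 minutes

Rania → UTC: 12:10–13:00, 13:50–14:20, 15:40–16:00, 17:00–18:00.
Mina → UTC: 11:00–11:20, 11:40–13:20, 14:30–14:40, 18:20–18:40.
Diego → UTC: 12:10–12:20, 18:00–21:00.
Rania ∩ Mina: 12:10–13:00.
Rania ∩ Mina ∩ Diego: 12:10–12:20.
Total common minutes: 10.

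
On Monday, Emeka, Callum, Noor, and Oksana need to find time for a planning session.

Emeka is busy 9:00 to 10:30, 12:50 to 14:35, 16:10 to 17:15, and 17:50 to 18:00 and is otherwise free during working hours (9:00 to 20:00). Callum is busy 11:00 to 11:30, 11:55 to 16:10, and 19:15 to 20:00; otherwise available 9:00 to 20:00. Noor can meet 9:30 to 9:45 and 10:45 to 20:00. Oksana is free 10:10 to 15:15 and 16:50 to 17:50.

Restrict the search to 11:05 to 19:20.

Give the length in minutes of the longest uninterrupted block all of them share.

35 minutes

Emeka free within 09:00–20:00: 10:30–12:50, 14:35–16:10, 17:15–17:50, 18:00–20:00.
Callum free within 09:00–20:00: 09:00–11:00, 11:30–11:55, 16:10–19:15.
Emeka ∩ Callum: 10:30–11:00, 11:30–11:55, 17:15–17:50, 18:00–19:15.
Emeka ∩ Callum ∩ Noor: 10:45–11:00, 11:30–11:55, 17:15–17:50, 18:00–19:15.
Emeka ∩ Callum ∩ Noor ∩ Oksana: 10:45–11:00, 11:30–11:55, 17:15–17:50.
Restricted to 11:05–19:20: 11:30–11:55, 17:15–17:50.
Common window lengths: 25, 35 min; longest is 35.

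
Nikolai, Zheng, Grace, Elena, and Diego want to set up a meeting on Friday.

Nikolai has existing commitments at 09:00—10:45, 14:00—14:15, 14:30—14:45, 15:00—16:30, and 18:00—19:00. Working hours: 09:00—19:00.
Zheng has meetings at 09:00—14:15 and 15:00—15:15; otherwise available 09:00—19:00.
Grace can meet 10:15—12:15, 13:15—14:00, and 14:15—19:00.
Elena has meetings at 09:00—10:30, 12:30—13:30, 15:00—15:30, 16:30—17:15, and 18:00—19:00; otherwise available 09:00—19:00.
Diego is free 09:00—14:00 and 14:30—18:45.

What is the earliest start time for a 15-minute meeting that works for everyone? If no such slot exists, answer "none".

14:45

Nikolai free within 09:00–19:00: 10:45–14:00, 14:15–14:30, 14:45–15:00, 16:30–18:00.
Zheng free within 09:00–19:00: 14:15–15:00, 15:15–19:00.
Elena free within 09:00–19:00: 10:30–12:30, 13:30–15:00, 15:30–16:30, 17:15–18:00.
Nikolai ∩ Zheng: 14:15–14:30, 14:45–15:00, 16:30–18:00.
Nikolai ∩ Zheng ∩ Grace: 14:15–14:30, 14:45–15:00, 16:30–18:00.
Nikolai ∩ Zheng ∩ Grace ∩ Elena: 14:15–14:30, 14:45–15:00, 17:15–18:00.
Nikolai ∩ Zheng ∩ Grace ∩ Elena ∩ Diego: 14:45–15:00, 17:15–18:00.
Windows ≥ 15 min: 14:45–15:00, 17:15–18:00.
Earliest such window starts at 14:45.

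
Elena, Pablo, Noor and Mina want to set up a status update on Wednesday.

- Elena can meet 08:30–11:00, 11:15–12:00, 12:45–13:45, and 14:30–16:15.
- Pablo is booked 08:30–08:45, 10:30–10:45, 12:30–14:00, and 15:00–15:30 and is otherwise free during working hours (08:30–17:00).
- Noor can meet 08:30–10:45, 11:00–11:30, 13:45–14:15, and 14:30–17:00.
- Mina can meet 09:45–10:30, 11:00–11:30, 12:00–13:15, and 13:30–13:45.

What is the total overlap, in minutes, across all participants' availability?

60 minutes

Pablo free within 08:30–17:00: 08:45–10:30, 10:45–12:30, 14:00–15:00, 15:30–17:00.
Elena ∩ Pablo: 08:45–10:30, 10:45–11:00, 11:15–12:00, 14:30–15:00, 15:30–16:15.
Elena ∩ Pablo ∩ Noor: 08:45–10:30, 11:15–11:30, 14:30–15:00, 15:30–16:15.
Elena ∩ Pablo ∩ Noor ∩ Mina: 09:45–10:30, 11:15–11:30.
Total common minutes: 45 + 15 = 60.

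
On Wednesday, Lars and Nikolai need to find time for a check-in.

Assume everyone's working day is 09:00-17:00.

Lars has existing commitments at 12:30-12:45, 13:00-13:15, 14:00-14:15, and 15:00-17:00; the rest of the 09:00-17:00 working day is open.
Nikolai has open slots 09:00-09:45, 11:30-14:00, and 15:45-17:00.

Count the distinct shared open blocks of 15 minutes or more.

4

Lars free within 09:00–17:00: 09:00–12:30, 12:45–13:00, 13:15–14:00, 14:15–15:00.
Lars ∩ Nikolai: 09:00–09:45, 11:30–12:30, 12:45–13:00, 13:15–14:00.
Windows ≥ 15 min: 09:00–09:45, 11:30–12:30, 12:45–13:00, 13:15–14:00.
That's 4 windows.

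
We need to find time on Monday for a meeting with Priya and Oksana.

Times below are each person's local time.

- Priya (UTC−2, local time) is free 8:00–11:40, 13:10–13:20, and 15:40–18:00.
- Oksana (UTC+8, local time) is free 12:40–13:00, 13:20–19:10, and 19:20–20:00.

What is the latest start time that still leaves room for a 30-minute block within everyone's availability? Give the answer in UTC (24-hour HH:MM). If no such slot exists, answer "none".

11:30

Priya → UTC: 10:00–13:40, 15:10–15:20, 17:40–20:00.
Oksana → UTC: 04:40–05:00, 05:20–11:10, 11:20–12:00.
Priya ∩ Oksana: 10:00–11:10, 11:20–12:00.
Windows ≥ 30 min: 10:00–11:10, 11:20–12:00.
Latest start in the last window 11:20–12:00 is 12:00 − 30 min = 11:30.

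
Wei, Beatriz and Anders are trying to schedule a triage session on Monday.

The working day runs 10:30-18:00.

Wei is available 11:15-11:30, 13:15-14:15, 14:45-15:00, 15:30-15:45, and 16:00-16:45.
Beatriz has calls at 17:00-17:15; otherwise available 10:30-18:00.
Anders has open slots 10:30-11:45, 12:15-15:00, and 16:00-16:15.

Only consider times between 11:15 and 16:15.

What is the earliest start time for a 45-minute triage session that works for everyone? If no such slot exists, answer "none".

Beatriz free within 10:30–18:00: 10:30–17:00, 17:15–18:00.
Wei ∩ Beatriz: 11:15–11:30, 13:15–14:15, 14:45–15:00, 15:30–15:45, 16:00–16:45.
Wei ∩ Beatriz ∩ Anders: 11:15–11:30, 13:15–14:15, 14:45–15:00, 16:00–16:15.
Restricted to 11:15–16:15: 11:15–11:30, 13:15–14:15, 14:45–15:00, 16:00–16:15.
Windows ≥ 45 min: 13:15–14:15.
Earliest such window starts at 13:15.

13:15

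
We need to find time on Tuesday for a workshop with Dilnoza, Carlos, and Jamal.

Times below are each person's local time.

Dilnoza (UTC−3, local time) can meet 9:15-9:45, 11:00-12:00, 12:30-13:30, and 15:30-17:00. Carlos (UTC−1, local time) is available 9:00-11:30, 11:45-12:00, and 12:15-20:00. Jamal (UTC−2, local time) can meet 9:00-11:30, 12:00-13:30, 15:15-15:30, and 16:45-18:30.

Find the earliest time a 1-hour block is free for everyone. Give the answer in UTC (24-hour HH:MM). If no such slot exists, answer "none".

Dilnoza → UTC: 12:15–12:45, 14:00–15:00, 15:30–16:30, 18:30–20:00.
Carlos → UTC: 10:00–12:30, 12:45–13:00, 13:15–21:00.
Jamal → UTC: 11:00–13:30, 14:00–15:30, 17:15–17:30, 18:45–20:30.
Dilnoza ∩ Carlos: 12:15–12:30, 14:00–15:00, 15:30–16:30, 18:30–20:00.
Dilnoza ∩ Carlos ∩ Jamal: 12:15–12:30, 14:00–15:00, 18:45–20:00.
Windows ≥ 60 min: 14:00–15:00, 18:45–20:00.
Earliest such window starts at 14:00.

14:00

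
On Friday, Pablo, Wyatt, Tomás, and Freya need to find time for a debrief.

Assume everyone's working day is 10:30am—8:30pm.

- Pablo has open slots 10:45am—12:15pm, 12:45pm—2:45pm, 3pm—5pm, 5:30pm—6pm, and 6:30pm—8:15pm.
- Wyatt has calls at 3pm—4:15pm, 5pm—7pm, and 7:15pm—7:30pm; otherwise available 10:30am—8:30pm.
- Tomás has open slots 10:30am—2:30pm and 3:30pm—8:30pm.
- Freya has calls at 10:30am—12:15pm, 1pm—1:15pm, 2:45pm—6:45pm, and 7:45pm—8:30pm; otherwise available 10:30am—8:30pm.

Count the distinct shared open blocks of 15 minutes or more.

Wyatt free within 10:30–20:30: 10:30–15:00, 16:15–17:00, 19:00–19:15, 19:30–20:30.
Freya free within 10:30–20:30: 12:15–13:00, 13:15–14:45, 18:45–19:45.
Pablo ∩ Wyatt: 10:45–12:15, 12:45–14:45, 16:15–17:00, 19:00–19:15, 19:30–20:15.
Pablo ∩ Wyatt ∩ Tomás: 10:45–12:15, 12:45–14:30, 16:15–17:00, 19:00–19:15, 19:30–20:15.
Pablo ∩ Wyatt ∩ Tomás ∩ Freya: 12:45–13:00, 13:15–14:30, 19:00–19:15, 19:30–19:45.
Windows ≥ 15 min: 12:45–13:00, 13:15–14:30, 19:00–19:15, 19:30–19:45.
That's 4 windows.

4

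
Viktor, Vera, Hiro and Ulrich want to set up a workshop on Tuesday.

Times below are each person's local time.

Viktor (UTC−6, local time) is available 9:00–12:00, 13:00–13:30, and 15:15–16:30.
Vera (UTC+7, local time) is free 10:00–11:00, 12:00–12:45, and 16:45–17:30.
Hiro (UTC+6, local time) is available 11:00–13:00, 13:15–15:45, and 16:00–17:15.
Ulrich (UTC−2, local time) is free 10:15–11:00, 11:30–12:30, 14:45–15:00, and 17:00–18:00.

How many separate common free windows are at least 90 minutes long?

Viktor → UTC: 15:00–18:00, 19:00–19:30, 21:15–22:30.
Vera → UTC: 03:00–04:00, 05:00–05:45, 09:45–10:30.
Hiro → UTC: 05:00–07:00, 07:15–09:45, 10:00–11:15.
Ulrich → UTC: 12:15–13:00, 13:30–14:30, 16:45–17:00, 19:00–20:00.
Viktor ∩ Vera: (none).
Viktor ∩ Vera ∩ Hiro: (none).
Viktor ∩ Vera ∩ Hiro ∩ Ulrich: (none).
Windows ≥ 90 min: (none).
That's 0 windows.

0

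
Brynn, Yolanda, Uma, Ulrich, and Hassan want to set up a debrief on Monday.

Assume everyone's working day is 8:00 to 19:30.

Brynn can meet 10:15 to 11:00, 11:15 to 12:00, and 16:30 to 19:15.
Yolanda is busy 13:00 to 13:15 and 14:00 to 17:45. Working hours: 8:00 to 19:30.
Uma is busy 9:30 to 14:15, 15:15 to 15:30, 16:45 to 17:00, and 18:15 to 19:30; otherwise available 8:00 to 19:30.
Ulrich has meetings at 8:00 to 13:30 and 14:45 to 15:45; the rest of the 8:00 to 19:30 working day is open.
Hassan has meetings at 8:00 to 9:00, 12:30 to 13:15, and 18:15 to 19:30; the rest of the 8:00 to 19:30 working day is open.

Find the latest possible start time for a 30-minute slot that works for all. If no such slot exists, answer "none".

Yolanda free within 08:00–19:30: 08:00–13:00, 13:15–14:00, 17:45–19:30.
Uma free within 08:00–19:30: 08:00–09:30, 14:15–15:15, 15:30–16:45, 17:00–18:15.
Ulrich free within 08:00–19:30: 13:30–14:45, 15:45–19:30.
Hassan free within 08:00–19:30: 09:00–12:30, 13:15–18:15.
Brynn ∩ Yolanda: 10:15–11:00, 11:15–12:00, 17:45–19:15.
Brynn ∩ Yolanda ∩ Uma: 17:45–18:15.
Brynn ∩ Yolanda ∩ Uma ∩ Ulrich: 17:45–18:15.
Brynn ∩ Yolanda ∩ Uma ∩ Ulrich ∩ Hassan: 17:45–18:15.
Windows ≥ 30 min: 17:45–18:15.
Latest start in the last window 17:45–18:15 is 18:15 − 30 min = 17:45.

17:45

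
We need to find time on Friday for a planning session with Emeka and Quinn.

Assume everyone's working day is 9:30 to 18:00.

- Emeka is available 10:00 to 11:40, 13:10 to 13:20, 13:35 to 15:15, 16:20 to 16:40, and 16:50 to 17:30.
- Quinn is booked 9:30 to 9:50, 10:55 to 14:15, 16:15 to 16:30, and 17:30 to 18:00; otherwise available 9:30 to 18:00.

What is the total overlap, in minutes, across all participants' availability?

Quinn free within 09:30–18:00: 09:50–10:55, 14:15–16:15, 16:30–17:30.
Emeka ∩ Quinn: 10:00–10:55, 14:15–15:15, 16:30–16:40, 16:50–17:30.
Total common minutes: 55 + 60 + 10 + 40 = 165.

165 minutes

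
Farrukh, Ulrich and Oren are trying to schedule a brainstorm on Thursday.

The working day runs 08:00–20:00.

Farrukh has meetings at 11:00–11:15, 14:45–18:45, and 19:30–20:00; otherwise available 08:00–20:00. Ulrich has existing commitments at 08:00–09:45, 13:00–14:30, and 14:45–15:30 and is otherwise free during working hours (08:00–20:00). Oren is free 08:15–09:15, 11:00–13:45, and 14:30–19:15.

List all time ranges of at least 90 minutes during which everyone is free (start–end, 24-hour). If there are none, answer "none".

Farrukh free within 08:00–20:00: 08:00–11:00, 11:15–14:45, 18:45–19:30.
Ulrich free within 08:00–20:00: 09:45–13:00, 14:30–14:45, 15:30–20:00.
Farrukh ∩ Ulrich: 09:45–11:00, 11:15–13:00, 14:30–14:45, 18:45–19:30.
Farrukh ∩ Ulrich ∩ Oren: 11:15–13:00, 14:30–14:45, 18:45–19:15.
Windows ≥ 90 min: 11:15–13:00.

11:15–13:00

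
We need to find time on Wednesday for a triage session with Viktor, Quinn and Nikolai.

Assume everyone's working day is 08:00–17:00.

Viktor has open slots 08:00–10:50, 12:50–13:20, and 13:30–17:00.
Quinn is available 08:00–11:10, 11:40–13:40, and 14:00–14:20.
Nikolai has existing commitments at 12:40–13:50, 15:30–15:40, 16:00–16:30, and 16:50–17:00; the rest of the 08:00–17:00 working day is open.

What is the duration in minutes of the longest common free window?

Nikolai free within 08:00–17:00: 08:00–12:40, 13:50–15:30, 15:40–16:00, 16:30–16:50.
Viktor ∩ Quinn: 08:00–10:50, 12:50–13:20, 13:30–13:40, 14:00–14:20.
Viktor ∩ Quinn ∩ Nikolai: 08:00–10:50, 14:00–14:20.
Common window lengths: 170, 20 min; longest is 170.

170 minutes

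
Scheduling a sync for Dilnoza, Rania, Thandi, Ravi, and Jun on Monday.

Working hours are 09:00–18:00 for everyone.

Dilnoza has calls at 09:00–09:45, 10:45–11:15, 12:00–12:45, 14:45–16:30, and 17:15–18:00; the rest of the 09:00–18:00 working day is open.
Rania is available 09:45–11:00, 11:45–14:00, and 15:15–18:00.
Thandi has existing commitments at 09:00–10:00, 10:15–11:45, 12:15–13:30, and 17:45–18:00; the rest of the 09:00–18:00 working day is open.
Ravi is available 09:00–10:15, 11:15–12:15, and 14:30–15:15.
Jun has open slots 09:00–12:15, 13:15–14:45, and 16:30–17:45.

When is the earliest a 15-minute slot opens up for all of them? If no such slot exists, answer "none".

10:00

Dilnoza free within 09:00–18:00: 09:45–10:45, 11:15–12:00, 12:45–14:45, 16:30–17:15.
Thandi free within 09:00–18:00: 10:00–10:15, 11:45–12:15, 13:30–17:45.
Dilnoza ∩ Rania: 09:45–10:45, 11:45–12:00, 12:45–14:00, 16:30–17:15.
Dilnoza ∩ Rania ∩ Thandi: 10:00–10:15, 11:45–12:00, 13:30–14:00, 16:30–17:15.
Dilnoza ∩ Rania ∩ Thandi ∩ Ravi: 10:00–10:15, 11:45–12:00.
Dilnoza ∩ Rania ∩ Thandi ∩ Ravi ∩ Jun: 10:00–10:15, 11:45–12:00.
Windows ≥ 15 min: 10:00–10:15, 11:45–12:00.
Earliest such window starts at 10:00.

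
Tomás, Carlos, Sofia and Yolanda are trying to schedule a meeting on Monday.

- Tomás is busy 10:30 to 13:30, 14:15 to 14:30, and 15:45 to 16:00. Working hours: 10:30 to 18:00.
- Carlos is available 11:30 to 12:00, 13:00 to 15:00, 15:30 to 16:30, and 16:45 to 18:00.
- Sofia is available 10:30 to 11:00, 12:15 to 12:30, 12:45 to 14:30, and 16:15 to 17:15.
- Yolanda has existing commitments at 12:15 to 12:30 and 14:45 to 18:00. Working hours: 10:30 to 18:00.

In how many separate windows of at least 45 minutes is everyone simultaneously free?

1

Tomás free within 10:30–18:00: 13:30–14:15, 14:30–15:45, 16:00–18:00.
Yolanda free within 10:30–18:00: 10:30–12:15, 12:30–14:45.
Tomás ∩ Carlos: 13:30–14:15, 14:30–15:00, 15:30–15:45, 16:00–16:30, 16:45–18:00.
Tomás ∩ Carlos ∩ Sofia: 13:30–14:15, 16:15–16:30, 16:45–17:15.
Tomás ∩ Carlos ∩ Sofia ∩ Yolanda: 13:30–14:15.
Windows ≥ 45 min: 13:30–14:15.
That's 1 window.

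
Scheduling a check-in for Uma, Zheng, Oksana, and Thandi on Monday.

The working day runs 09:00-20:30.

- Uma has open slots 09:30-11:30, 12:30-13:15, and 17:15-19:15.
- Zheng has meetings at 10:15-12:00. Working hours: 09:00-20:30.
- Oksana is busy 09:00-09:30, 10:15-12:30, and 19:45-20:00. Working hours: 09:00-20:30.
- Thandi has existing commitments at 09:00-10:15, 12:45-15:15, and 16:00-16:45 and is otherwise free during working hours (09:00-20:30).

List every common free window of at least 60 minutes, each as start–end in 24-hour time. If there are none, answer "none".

17:15–19:15

Zheng free within 09:00–20:30: 09:00–10:15, 12:00–20:30.
Oksana free within 09:00–20:30: 09:30–10:15, 12:30–19:45, 20:00–20:30.
Thandi free within 09:00–20:30: 10:15–12:45, 15:15–16:00, 16:45–20:30.
Uma ∩ Zheng: 09:30–10:15, 12:30–13:15, 17:15–19:15.
Uma ∩ Zheng ∩ Oksana: 09:30–10:15, 12:30–13:15, 17:15–19:15.
Uma ∩ Zheng ∩ Oksana ∩ Thandi: 12:30–12:45, 17:15–19:15.
Windows ≥ 60 min: 17:15–19:15.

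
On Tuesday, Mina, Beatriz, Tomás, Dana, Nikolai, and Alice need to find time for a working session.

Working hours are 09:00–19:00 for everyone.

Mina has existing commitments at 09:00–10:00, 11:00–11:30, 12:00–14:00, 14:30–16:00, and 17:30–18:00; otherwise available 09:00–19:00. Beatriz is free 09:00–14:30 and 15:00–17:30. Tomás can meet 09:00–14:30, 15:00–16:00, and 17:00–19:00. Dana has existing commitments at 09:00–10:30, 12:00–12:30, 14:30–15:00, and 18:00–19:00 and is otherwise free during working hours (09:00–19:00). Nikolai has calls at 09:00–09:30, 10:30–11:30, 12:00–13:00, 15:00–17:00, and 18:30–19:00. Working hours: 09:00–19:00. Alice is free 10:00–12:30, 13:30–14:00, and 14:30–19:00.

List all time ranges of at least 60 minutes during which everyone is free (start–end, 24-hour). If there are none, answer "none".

Mina free within 09:00–19:00: 10:00–11:00, 11:30–12:00, 14:00–14:30, 16:00–17:30, 18:00–19:00.
Dana free within 09:00–19:00: 10:30–12:00, 12:30–14:30, 15:00–18:00.
Nikolai free within 09:00–19:00: 09:30–10:30, 11:30–12:00, 13:00–15:00, 17:00–18:30.
Mina ∩ Beatriz: 10:00–11:00, 11:30–12:00, 14:00–14:30, 16:00–17:30.
Mina ∩ Beatriz ∩ Tomás: 10:00–11:00, 11:30–12:00, 14:00–14:30, 17:00–17:30.
Mina ∩ Beatriz ∩ Tomás ∩ Dana: 10:30–11:00, 11:30–12:00, 14:00–14:30, 17:00–17:30.
Mina ∩ Beatriz ∩ Tomás ∩ Dana ∩ Nikolai: 11:30–12:00, 14:00–14:30, 17:00–17:30.
Mina ∩ Beatriz ∩ Tomás ∩ Dana ∩ Nikolai ∩ Alice: 11:30–12:00, 17:00–17:30.
Windows ≥ 60 min: (none).

none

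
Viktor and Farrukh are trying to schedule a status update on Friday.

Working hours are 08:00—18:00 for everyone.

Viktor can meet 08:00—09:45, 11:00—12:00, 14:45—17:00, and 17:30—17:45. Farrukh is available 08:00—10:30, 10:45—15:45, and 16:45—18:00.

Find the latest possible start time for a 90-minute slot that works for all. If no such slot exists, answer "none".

Viktor ∩ Farrukh: 08:00–09:45, 11:00–12:00, 14:45–15:45, 16:45–17:00, 17:30–17:45.
Windows ≥ 90 min: 08:00–09:45.
Latest start in the last window 08:00–09:45 is 09:45 − 90 min = 08:15.

08:15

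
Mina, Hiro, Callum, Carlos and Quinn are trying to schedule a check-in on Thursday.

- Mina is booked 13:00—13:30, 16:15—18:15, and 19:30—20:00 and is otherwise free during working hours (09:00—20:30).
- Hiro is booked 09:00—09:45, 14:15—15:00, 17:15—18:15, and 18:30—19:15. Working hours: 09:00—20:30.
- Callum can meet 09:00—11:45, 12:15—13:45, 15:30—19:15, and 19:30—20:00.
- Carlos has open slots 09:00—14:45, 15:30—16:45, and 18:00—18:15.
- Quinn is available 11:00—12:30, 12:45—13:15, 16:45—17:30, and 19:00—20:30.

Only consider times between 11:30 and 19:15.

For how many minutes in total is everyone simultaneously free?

45 minutes

Mina free within 09:00–20:30: 09:00–13:00, 13:30–16:15, 18:15–19:30, 20:00–20:30.
Hiro free within 09:00–20:30: 09:45–14:15, 15:00–17:15, 18:15–18:30, 19:15–20:30.
Mina ∩ Hiro: 09:45–13:00, 13:30–14:15, 15:00–16:15, 18:15–18:30, 19:15–19:30, 20:00–20:30.
Mina ∩ Hiro ∩ Callum: 09:45–11:45, 12:15–13:00, 13:30–13:45, 15:30–16:15, 18:15–18:30.
Mina ∩ Hiro ∩ Callum ∩ Carlos: 09:45–11:45, 12:15–13:00, 13:30–13:45, 15:30–16:15.
Mina ∩ Hiro ∩ Callum ∩ Carlos ∩ Quinn: 11:00–11:45, 12:15–12:30, 12:45–13:00.
Restricted to 11:30–19:15: 11:30–11:45, 12:15–12:30, 12:45–13:00.
Total common minutes: 15 + 15 + 15 = 45.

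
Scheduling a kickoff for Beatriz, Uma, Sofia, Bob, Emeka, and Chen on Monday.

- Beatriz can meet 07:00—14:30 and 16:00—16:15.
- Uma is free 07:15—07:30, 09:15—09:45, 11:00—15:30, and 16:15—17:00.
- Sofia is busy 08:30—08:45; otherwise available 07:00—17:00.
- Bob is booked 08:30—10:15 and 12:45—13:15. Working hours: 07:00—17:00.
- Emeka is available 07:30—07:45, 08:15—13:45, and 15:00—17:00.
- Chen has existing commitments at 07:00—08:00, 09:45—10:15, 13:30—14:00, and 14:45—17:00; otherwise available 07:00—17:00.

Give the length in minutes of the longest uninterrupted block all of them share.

Sofia free within 07:00–17:00: 07:00–08:30, 08:45–17:00.
Bob free within 07:00–17:00: 07:00–08:30, 10:15–12:45, 13:15–17:00.
Chen free within 07:00–17:00: 08:00–09:45, 10:15–13:30, 14:00–14:45.
Beatriz ∩ Uma: 07:15–07:30, 09:15–09:45, 11:00–14:30.
Beatriz ∩ Uma ∩ Sofia: 07:15–07:30, 09:15–09:45, 11:00–14:30.
Beatriz ∩ Uma ∩ Sofia ∩ Bob: 07:15–07:30, 11:00–12:45, 13:15–14:30.
Beatriz ∩ Uma ∩ Sofia ∩ Bob ∩ Emeka: 11:00–12:45, 13:15–13:45.
Beatriz ∩ Uma ∩ Sofia ∩ Bob ∩ Emeka ∩ Chen: 11:00–12:45, 13:15–13:30.
Common window lengths: 105, 15 min; longest is 105.

105 minutes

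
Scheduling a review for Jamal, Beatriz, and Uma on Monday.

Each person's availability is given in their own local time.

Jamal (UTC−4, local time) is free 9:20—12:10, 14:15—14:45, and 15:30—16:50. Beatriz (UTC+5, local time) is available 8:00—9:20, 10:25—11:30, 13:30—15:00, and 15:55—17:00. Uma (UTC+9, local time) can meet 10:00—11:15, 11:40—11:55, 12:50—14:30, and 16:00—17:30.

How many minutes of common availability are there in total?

Jamal → UTC: 13:20–16:10, 18:15–18:45, 19:30–20:50.
Beatriz → UTC: 03:00–04:20, 05:25–06:30, 08:30–10:00, 10:55–12:00.
Uma → UTC: 01:00–02:15, 02:40–02:55, 03:50–05:30, 07:00–08:30.
Jamal ∩ Beatriz: (none).
Jamal ∩ Beatriz ∩ Uma: (none).
Total common minutes: 0.

0 minutes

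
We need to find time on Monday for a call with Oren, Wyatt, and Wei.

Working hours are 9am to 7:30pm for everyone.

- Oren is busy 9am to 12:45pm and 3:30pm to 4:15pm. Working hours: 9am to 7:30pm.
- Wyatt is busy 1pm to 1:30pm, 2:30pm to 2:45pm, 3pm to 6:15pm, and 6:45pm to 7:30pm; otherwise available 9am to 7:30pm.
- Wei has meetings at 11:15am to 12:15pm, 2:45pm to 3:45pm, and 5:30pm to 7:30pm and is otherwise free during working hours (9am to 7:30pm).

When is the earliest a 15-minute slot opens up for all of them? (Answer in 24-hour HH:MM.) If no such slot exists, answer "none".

Oren free within 09:00–19:30: 12:45–15:30, 16:15–19:30.
Wyatt free within 09:00–19:30: 09:00–13:00, 13:30–14:30, 14:45–15:00, 18:15–18:45.
Wei free within 09:00–19:30: 09:00–11:15, 12:15–14:45, 15:45–17:30.
Oren ∩ Wyatt: 12:45–13:00, 13:30–14:30, 14:45–15:00, 18:15–18:45.
Oren ∩ Wyatt ∩ Wei: 12:45–13:00, 13:30–14:30.
Windows ≥ 15 min: 12:45–13:00, 13:30–14:30.
Earliest such window starts at 12:45.

12:45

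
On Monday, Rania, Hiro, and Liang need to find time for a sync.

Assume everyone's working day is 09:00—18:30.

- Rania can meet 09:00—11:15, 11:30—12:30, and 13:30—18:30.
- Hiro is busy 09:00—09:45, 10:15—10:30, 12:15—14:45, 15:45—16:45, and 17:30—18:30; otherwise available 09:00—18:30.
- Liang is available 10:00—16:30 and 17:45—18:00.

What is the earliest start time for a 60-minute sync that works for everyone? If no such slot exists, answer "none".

Hiro free within 09:00–18:30: 09:45–10:15, 10:30–12:15, 14:45–15:45, 16:45–17:30.
Rania ∩ Hiro: 09:45–10:15, 10:30–11:15, 11:30–12:15, 14:45–15:45, 16:45–17:30.
Rania ∩ Hiro ∩ Liang: 10:00–10:15, 10:30–11:15, 11:30–12:15, 14:45–15:45.
Windows ≥ 60 min: 14:45–15:45.
Earliest such window starts at 14:45.

14:45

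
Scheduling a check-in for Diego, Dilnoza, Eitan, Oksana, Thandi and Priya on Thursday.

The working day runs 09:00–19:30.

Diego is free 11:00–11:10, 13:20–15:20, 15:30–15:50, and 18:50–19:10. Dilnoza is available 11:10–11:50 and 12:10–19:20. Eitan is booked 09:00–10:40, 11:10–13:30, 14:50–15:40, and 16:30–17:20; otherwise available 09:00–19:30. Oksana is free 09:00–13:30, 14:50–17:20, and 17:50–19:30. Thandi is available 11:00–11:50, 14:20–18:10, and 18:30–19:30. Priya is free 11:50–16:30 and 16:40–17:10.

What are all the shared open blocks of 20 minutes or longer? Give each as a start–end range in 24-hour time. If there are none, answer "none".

Eitan free within 09:00–19:30: 10:40–11:10, 13:30–14:50, 15:40–16:30, 17:20–19:30.
Diego ∩ Dilnoza: 13:20–15:20, 15:30–15:50, 18:50–19:10.
Diego ∩ Dilnoza ∩ Eitan: 13:30–14:50, 15:40–15:50, 18:50–19:10.
Diego ∩ Dilnoza ∩ Eitan ∩ Oksana: 15:40–15:50, 18:50–19:10.
Diego ∩ Dilnoza ∩ Eitan ∩ Oksana ∩ Thandi: 15:40–15:50, 18:50–19:10.
Diego ∩ Dilnoza ∩ Eitan ∩ Oksana ∩ Thandi ∩ Priya: 15:40–15:50.
Windows ≥ 20 min: (none).

none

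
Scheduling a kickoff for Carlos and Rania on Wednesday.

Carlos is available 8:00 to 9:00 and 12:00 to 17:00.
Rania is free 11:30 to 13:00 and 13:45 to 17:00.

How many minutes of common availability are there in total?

Carlos ∩ Rania: 12:00–13:00, 13:45–17:00.
Total common minutes: 60 + 195 = 255.

255 minutes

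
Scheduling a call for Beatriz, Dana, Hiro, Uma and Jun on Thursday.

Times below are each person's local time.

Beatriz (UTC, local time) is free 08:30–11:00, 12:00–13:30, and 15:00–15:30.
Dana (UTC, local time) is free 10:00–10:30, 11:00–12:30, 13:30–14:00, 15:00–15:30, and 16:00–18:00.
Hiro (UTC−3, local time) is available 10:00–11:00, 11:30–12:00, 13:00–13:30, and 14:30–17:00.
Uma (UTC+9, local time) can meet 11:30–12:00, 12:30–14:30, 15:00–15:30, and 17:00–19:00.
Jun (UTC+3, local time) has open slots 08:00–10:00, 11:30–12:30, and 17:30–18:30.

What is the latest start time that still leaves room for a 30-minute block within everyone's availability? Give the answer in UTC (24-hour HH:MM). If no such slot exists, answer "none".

Beatriz → UTC: 08:30–11:00, 12:00–13:30, 15:00–15:30.
Dana → UTC: 10:00–10:30, 11:00–12:30, 13:30–14:00, 15:00–15:30, 16:00–18:00.
Hiro → UTC: 13:00–14:00, 14:30–15:00, 16:00–16:30, 17:30–20:00.
Uma → UTC: 02:30–03:00, 03:30–05:30, 06:00–06:30, 08:00–10:00.
Jun → UTC: 05:00–07:00, 08:30–09:30, 14:30–15:30.
Beatriz ∩ Dana: 10:00–10:30, 12:00–12:30, 15:00–15:30.
Beatriz ∩ Dana ∩ Hiro: (none).
Beatriz ∩ Dana ∩ Hiro ∩ Uma: (none).
Beatriz ∩ Dana ∩ Hiro ∩ Uma ∩ Jun: (none).
Windows ≥ 30 min: (none).

none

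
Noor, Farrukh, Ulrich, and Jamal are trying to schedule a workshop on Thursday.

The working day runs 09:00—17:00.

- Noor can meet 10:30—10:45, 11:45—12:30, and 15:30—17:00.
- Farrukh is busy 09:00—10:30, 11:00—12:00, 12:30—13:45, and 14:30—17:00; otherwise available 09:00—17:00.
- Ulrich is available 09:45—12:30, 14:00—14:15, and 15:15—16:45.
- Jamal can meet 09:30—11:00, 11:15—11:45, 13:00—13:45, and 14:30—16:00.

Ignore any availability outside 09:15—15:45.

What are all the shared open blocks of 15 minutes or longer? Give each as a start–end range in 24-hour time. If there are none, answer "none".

10:30–10:45

Farrukh free within 09:00–17:00: 10:30–11:00, 12:00–12:30, 13:45–14:30.
Noor ∩ Farrukh: 10:30–10:45, 12:00–12:30.
Noor ∩ Farrukh ∩ Ulrich: 10:30–10:45, 12:00–12:30.
Noor ∩ Farrukh ∩ Ulrich ∩ Jamal: 10:30–10:45.
Restricted to 09:15–15:45: 10:30–10:45.
Windows ≥ 15 min: 10:30–10:45.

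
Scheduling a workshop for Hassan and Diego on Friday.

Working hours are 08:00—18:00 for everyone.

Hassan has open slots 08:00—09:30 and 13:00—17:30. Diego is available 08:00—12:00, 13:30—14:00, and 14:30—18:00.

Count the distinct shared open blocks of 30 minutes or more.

Hassan ∩ Diego: 08:00–09:30, 13:30–14:00, 14:30–17:30.
Windows ≥ 30 min: 08:00–09:30, 13:30–14:00, 14:30–17:30.
That's 3 windows.

3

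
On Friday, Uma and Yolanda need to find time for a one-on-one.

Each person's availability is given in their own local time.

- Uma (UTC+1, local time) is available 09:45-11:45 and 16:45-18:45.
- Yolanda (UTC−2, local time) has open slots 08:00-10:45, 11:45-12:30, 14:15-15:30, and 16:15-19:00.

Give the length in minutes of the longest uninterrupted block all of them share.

75 minutes

Uma → UTC: 08:45–10:45, 15:45–17:45.
Yolanda → UTC: 10:00–12:45, 13:45–14:30, 16:15–17:30, 18:15–21:00.
Uma ∩ Yolanda: 10:00–10:45, 16:15–17:30.
Common window lengths: 45, 75 min; longest is 75.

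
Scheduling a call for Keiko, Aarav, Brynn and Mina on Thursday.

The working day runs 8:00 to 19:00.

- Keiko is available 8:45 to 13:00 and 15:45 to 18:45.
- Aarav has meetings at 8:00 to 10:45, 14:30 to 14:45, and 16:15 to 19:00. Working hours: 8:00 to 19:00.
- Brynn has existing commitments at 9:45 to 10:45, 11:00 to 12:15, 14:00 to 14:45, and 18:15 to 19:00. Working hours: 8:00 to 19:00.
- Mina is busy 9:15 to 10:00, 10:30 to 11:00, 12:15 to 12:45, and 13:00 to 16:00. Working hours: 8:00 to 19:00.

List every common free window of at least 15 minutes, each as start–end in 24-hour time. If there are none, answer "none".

Aarav free within 08:00–19:00: 10:45–14:30, 14:45–16:15.
Brynn free within 08:00–19:00: 08:00–09:45, 10:45–11:00, 12:15–14:00, 14:45–18:15.
Mina free within 08:00–19:00: 08:00–09:15, 10:00–10:30, 11:00–12:15, 12:45–13:00, 16:00–19:00.
Keiko ∩ Aarav: 10:45–13:00, 15:45–16:15.
Keiko ∩ Aarav ∩ Brynn: 10:45–11:00, 12:15–13:00, 15:45–16:15.
Keiko ∩ Aarav ∩ Brynn ∩ Mina: 12:45–13:00, 16:00–16:15.
Windows ≥ 15 min: 12:45–13:00, 16:00–16:15.

12:45–13:00, 16:00–16:15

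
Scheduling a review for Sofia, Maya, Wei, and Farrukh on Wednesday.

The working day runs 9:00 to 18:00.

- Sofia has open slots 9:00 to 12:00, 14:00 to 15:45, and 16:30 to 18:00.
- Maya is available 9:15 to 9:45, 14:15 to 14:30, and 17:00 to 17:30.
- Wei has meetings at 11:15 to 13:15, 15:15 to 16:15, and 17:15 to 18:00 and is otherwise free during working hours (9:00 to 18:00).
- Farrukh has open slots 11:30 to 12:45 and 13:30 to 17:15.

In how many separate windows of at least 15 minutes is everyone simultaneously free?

Wei free within 09:00–18:00: 09:00–11:15, 13:15–15:15, 16:15–17:15.
Sofia ∩ Maya: 09:15–09:45, 14:15–14:30, 17:00–17:30.
Sofia ∩ Maya ∩ Wei: 09:15–09:45, 14:15–14:30, 17:00–17:15.
Sofia ∩ Maya ∩ Wei ∩ Farrukh: 14:15–14:30, 17:00–17:15.
Windows ≥ 15 min: 14:15–14:30, 17:00–17:15.
That's 2 windows.

2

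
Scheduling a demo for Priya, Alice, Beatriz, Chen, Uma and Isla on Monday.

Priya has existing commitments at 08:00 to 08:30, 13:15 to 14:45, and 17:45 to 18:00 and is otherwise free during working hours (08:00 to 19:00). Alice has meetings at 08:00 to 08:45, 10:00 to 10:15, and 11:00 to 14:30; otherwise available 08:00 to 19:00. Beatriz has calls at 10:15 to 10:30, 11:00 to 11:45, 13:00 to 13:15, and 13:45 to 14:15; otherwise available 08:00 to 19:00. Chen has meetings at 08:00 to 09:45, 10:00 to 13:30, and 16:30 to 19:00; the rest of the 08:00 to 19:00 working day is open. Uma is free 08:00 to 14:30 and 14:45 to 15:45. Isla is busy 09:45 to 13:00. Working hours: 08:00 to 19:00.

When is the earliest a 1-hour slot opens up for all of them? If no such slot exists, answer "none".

Priya free within 08:00–19:00: 08:30–13:15, 14:45–17:45, 18:00–19:00.
Alice free within 08:00–19:00: 08:45–10:00, 10:15–11:00, 14:30–19:00.
Beatriz free within 08:00–19:00: 08:00–10:15, 10:30–11:00, 11:45–13:00, 13:15–13:45, 14:15–19:00.
Chen free within 08:00–19:00: 09:45–10:00, 13:30–16:30.
Isla free within 08:00–19:00: 08:00–09:45, 13:00–19:00.
Priya ∩ Alice: 08:45–10:00, 10:15–11:00, 14:45–17:45, 18:00–19:00.
Priya ∩ Alice ∩ Beatriz: 08:45–10:00, 10:30–11:00, 14:45–17:45, 18:00–19:00.
Priya ∩ Alice ∩ Beatriz ∩ Chen: 09:45–10:00, 14:45–16:30.
Priya ∩ Alice ∩ Beatriz ∩ Chen ∩ Uma: 09:45–10:00, 14:45–15:45.
Priya ∩ Alice ∩ Beatriz ∩ Chen ∩ Uma ∩ Isla: 14:45–15:45.
Windows ≥ 60 min: 14:45–15:45.
Earliest such window starts at 14:45.

14:45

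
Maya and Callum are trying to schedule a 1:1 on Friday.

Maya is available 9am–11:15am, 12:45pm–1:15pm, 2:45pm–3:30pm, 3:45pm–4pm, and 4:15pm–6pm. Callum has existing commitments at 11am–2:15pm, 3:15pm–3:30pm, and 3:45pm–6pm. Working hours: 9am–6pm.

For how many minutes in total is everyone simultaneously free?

Callum free within 09:00–18:00: 09:00–11:00, 14:15–15:15, 15:30–15:45.
Maya ∩ Callum: 09:00–11:00, 14:45–15:15.
Total common minutes: 120 + 30 = 150.

150 minutes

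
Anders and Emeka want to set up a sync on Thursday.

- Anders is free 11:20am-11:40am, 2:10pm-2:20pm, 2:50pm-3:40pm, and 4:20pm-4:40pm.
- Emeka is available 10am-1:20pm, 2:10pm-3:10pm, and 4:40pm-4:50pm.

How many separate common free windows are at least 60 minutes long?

Anders ∩ Emeka: 11:20–11:40, 14:10–14:20, 14:50–15:10.
Windows ≥ 60 min: (none).
That's 0 windows.

0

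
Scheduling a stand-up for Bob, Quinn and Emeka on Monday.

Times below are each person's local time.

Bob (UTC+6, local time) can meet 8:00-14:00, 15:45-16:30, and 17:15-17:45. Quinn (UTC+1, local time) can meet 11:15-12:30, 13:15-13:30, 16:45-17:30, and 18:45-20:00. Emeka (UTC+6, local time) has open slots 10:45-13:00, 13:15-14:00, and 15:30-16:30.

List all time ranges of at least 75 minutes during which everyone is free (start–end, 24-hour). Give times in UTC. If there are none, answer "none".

none

Bob → UTC: 02:00–08:00, 09:45–10:30, 11:15–11:45.
Quinn → UTC: 10:15–11:30, 12:15–12:30, 15:45–16:30, 17:45–19:00.
Emeka → UTC: 04:45–07:00, 07:15–08:00, 09:30–10:30.
Bob ∩ Quinn: 10:15–10:30, 11:15–11:30.
Bob ∩ Quinn ∩ Emeka: 10:15–10:30.
Windows ≥ 75 min: (none).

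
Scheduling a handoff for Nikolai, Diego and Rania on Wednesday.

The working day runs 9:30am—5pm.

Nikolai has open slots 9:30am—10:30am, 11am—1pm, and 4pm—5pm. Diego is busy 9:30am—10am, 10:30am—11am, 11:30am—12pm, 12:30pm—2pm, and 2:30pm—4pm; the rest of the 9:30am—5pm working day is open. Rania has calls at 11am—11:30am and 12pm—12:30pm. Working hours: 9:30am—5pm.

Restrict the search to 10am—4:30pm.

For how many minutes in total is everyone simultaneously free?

60 minutes

Diego free within 09:30–17:00: 10:00–10:30, 11:00–11:30, 12:00–12:30, 14:00–14:30, 16:00–17:00.
Rania free within 09:30–17:00: 09:30–11:00, 11:30–12:00, 12:30–17:00.
Nikolai ∩ Diego: 10:00–10:30, 11:00–11:30, 12:00–12:30, 16:00–17:00.
Nikolai ∩ Diego ∩ Rania: 10:00–10:30, 16:00–17:00.
Restricted to 10:00–16:30: 10:00–10:30, 16:00–16:30.
Total common minutes: 30 + 30 = 60.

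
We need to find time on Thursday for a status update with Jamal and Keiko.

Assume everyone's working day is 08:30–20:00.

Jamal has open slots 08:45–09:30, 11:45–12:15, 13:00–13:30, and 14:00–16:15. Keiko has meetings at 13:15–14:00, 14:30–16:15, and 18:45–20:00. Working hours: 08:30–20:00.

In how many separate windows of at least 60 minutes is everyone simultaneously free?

0

Keiko free within 08:30–20:00: 08:30–13:15, 14:00–14:30, 16:15–18:45.
Jamal ∩ Keiko: 08:45–09:30, 11:45–12:15, 13:00–13:15, 14:00–14:30.
Windows ≥ 60 min: (none).
That's 0 windows.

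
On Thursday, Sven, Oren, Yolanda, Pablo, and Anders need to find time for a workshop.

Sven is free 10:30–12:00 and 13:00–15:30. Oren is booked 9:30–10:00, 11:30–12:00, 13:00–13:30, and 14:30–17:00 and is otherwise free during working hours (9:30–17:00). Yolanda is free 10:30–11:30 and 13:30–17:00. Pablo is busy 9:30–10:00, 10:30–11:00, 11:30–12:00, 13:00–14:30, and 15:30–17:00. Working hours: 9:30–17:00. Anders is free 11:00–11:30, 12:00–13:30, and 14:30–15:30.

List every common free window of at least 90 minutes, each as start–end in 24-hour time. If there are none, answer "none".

Oren free within 09:30–17:00: 10:00–11:30, 12:00–13:00, 13:30–14:30.
Pablo free within 09:30–17:00: 10:00–10:30, 11:00–11:30, 12:00–13:00, 14:30–15:30.
Sven ∩ Oren: 10:30–11:30, 13:30–14:30.
Sven ∩ Oren ∩ Yolanda: 10:30–11:30, 13:30–14:30.
Sven ∩ Oren ∩ Yolanda ∩ Pablo: 11:00–11:30.
Sven ∩ Oren ∩ Yolanda ∩ Pablo ∩ Anders: 11:00–11:30.
Windows ≥ 90 min: (none).

none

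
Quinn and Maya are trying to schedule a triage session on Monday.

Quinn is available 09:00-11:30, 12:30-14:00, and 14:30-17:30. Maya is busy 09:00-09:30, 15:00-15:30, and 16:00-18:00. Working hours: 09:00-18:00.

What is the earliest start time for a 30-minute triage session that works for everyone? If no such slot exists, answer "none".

Maya free within 09:00–18:00: 09:30–15:00, 15:30–16:00.
Quinn ∩ Maya: 09:30–11:30, 12:30–14:00, 14:30–15:00, 15:30–16:00.
Windows ≥ 30 min: 09:30–11:30, 12:30–14:00, 14:30–15:00, 15:30–16:00.
Earliest such window starts at 09:30.

09:30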